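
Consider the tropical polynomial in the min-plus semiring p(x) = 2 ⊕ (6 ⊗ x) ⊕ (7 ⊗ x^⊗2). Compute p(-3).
p(-3) = 1

A tropical monomial a ⊗ x^⊗i evaluates to a + i · x. Evaluating each term at x = -3:
  Term 0 contributes 2 + 0 · -3 = 2
  Term 1 contributes 6 + 1 · -3 = 3
  Term 2 contributes 7 + 2 · -3 = 1
p(-3) = ⊕ of these = min[2, 3, 1] = 1.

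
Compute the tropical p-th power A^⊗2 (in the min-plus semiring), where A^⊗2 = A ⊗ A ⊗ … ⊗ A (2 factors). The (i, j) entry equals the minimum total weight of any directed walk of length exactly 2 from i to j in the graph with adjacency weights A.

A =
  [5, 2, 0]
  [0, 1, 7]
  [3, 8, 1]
A^⊗2 =
  [2, 3, 1]
  [1, 2, 0]
  [4, 5, 2]

Each entry (A^⊗2)_ij equals the minimum over all length-2 walks i = v_0 → v_1 → … → v_2 = j of Σ_t A[v_t][v_{t+1}]. For example, for (i, j) = (0, 2) we minimise over 3 possible intermediate vertex sequences; the minimum is 1, attained along the walk 0 → 2 → 2.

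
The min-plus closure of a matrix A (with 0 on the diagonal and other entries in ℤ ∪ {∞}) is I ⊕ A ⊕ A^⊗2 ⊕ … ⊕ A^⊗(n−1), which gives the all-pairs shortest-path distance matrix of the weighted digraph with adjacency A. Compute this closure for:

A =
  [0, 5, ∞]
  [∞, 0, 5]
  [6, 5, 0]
Closure =
  [0, 5, 10]
  [11, 0, 5]
  [6, 5, 0]

This is the Floyd-Warshall all-pairs shortest-path computation. For each intermediate vertex k = 0, 1, …, 2, update dist[i][j] ← min(dist[i][j], dist[i][k] + dist[k][j]). The final matrix gives, for each (i, j), the minimum total weight of any directed path from i to j (possibly empty when i = j).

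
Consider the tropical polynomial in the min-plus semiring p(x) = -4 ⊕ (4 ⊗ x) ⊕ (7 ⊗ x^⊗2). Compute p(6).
p(6) = -4

A tropical monomial a ⊗ x^⊗i evaluates to a + i · x. Evaluating each term at x = 6:
  Term 0 contributes -4 + 0 · 6 = -4
  Term 1 contributes 4 + 1 · 6 = 10
  Term 2 contributes 7 + 2 · 6 = 19
p(6) = ⊕ of these = min[-4, 10, 19] = -4.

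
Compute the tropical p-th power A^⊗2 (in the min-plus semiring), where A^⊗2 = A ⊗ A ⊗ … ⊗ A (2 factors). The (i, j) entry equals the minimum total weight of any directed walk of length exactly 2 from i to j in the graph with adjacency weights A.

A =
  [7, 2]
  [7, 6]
A^⊗2 =
  [9, 8]
  [13, 9]

Each entry (A^⊗2)_ij equals the minimum over all length-2 walks i = v_0 → v_1 → … → v_2 = j of Σ_t A[v_t][v_{t+1}]. For example, for (i, j) = (0, 1) we minimise over 2 possible intermediate vertex sequences; the minimum is 8, attained along the walk 0 → 1 → 1.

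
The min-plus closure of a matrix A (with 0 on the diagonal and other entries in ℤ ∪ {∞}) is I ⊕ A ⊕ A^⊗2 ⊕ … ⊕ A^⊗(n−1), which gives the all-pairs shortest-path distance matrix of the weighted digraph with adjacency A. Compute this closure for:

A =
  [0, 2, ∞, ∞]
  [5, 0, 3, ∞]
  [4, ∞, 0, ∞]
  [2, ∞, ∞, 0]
Closure =
  [0, 2, 5, ∞]
  [5, 0, 3, ∞]
  [4, 6, 0, ∞]
  [2, 4, 7, 0]

This is the Floyd-Warshall all-pairs shortest-path computation. For each intermediate vertex k = 0, 1, …, 3, update dist[i][j] ← min(dist[i][j], dist[i][k] + dist[k][j]). The final matrix gives, for each (i, j), the minimum total weight of any directed path from i to j (possibly empty when i = j).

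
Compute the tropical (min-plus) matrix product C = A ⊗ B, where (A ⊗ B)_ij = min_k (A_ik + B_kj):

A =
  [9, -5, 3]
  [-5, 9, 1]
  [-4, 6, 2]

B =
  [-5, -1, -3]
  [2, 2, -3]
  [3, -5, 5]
A ⊗ B =
  [-3, -3, -8]
  [-10, -6, -8]
  [-9, -5, -7]

Apply the min-plus product entry-by-entry:
  C[0][0] = min over k of (A[0][0] + B[0][0] = 9 + -5 = 4, A[0][1] + B[1][0] = -5 + 2 = -3, A[0][2] + B[2][0] = 3 + 3 = 6) = -3 (attained at k = 1)
  C[0][1] = min over k of (A[0][0] + B[0][1] = 9 + -1 = 8, A[0][1] + B[1][1] = -5 + 2 = -3, A[0][2] + B[2][1] = 3 + -5 = -2) = -3 (attained at k = 1)
  C[0][2] = min over k of (A[0][0] + B[0][2] = 9 + -3 = 6, A[0][1] + B[1][2] = -5 + -3 = -8, A[0][2] + B[2][2] = 3 + 5 = 8) = -8 (attained at k = 1)
  C[1][0] = min over k of (A[1][0] + B[0][0] = -5 + -5 = -10, A[1][1] + B[1][0] = 9 + 2 = 11, A[1][2] + B[2][0] = 1 + 3 = 4) = -10 (attained at k = 0)
  C[1][1] = min over k of (A[1][0] + B[0][1] = -5 + -1 = -6, A[1][1] + B[1][1] = 9 + 2 = 11, A[1][2] + B[2][1] = 1 + -5 = -4) = -6 (attained at k = 0)
  C[1][2] = min over k of (A[1][0] + B[0][2] = -5 + -3 = -8, A[1][1] + B[1][2] = 9 + -3 = 6, A[1][2] + B[2][2] = 1 + 5 = 6) = -8 (attained at k = 0)
  C[2][0] = min over k of (A[2][0] + B[0][0] = -4 + -5 = -9, A[2][1] + B[1][0] = 6 + 2 = 8, A[2][2] + B[2][0] = 2 + 3 = 5) = -9 (attained at k = 0)
  C[2][1] = min over k of (A[2][0] + B[0][1] = -4 + -1 = -5, A[2][1] + B[1][1] = 6 + 2 = 8, A[2][2] + B[2][1] = 2 + -5 = -3) = -5 (attained at k = 0)
  C[2][2] = min over k of (A[2][0] + B[0][2] = -4 + -3 = -7, A[2][1] + B[1][2] = 6 + -3 = 3, A[2][2] + B[2][2] = 2 + 5 = 7) = -7 (attained at k = 0)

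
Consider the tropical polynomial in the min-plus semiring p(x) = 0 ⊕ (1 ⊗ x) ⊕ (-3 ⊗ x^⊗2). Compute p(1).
p(1) = -1

A tropical monomial a ⊗ x^⊗i evaluates to a + i · x. Evaluating each term at x = 1:
  Term 0 contributes 0 + 0 · 1 = 0
  Term 1 contributes 1 + 1 · 1 = 2
  Term 2 contributes -3 + 2 · 1 = -1
p(1) = ⊕ of these = min[0, 2, -1] = -1.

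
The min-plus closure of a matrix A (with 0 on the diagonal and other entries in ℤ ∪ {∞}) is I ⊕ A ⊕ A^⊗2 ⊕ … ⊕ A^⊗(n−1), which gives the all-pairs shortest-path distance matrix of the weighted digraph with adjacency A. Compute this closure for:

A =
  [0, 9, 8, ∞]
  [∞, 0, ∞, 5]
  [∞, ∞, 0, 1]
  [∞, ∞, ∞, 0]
Closure =
  [0, 9, 8, 9]
  [∞, 0, ∞, 5]
  [∞, ∞, 0, 1]
  [∞, ∞, ∞, 0]

This is the Floyd-Warshall all-pairs shortest-path computation. For each intermediate vertex k = 0, 1, …, 3, update dist[i][j] ← min(dist[i][j], dist[i][k] + dist[k][j]). The final matrix gives, for each (i, j), the minimum total weight of any directed path from i to j (possibly empty when i = j).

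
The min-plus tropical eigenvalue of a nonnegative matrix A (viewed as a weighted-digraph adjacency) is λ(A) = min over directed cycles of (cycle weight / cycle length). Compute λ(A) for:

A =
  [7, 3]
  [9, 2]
λ(A) = 2

Enumerate directed cycles and compute their means (weight / length). Sample:
  cycle 0 → 0: weight = 7, length = 1, mean = 7/1 ≈ 7.000
  cycle 1 → 1: weight = 2, length = 1, mean = 2/1 ≈ 2.000
  cycle 0 → 1 → 0: weight = 12, length = 2, mean = 12/2 ≈ 6.000
  cycle 1 → 0 → 1: weight = 12, length = 2, mean = 12/2 ≈ 6.000
Minimum mean = 2.000, attained e.g. along the cycle 1 → 1 with weight 2 and length 1. So λ(A) = 2/1 = 2.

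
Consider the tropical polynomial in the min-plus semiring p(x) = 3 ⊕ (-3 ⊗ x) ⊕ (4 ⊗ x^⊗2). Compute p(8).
p(8) = 3

A tropical monomial a ⊗ x^⊗i evaluates to a + i · x. Evaluating each term at x = 8:
  Term 0 contributes 3 + 0 · 8 = 3
  Term 1 contributes -3 + 1 · 8 = 5
  Term 2 contributes 4 + 2 · 8 = 20
p(8) = ⊕ of these = min[3, 5, 20] = 3.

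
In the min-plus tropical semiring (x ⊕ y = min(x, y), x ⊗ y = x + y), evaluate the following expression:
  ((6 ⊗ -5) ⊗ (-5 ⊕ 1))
((6 ⊗ -5) ⊗ (-5 ⊕ 1)) = -4

Expand innermost to outermost. Recall ⊕ takes the minimum of its arguments and ⊗ takes their sum. Working out the expression ((6 ⊗ -5) ⊗ (-5 ⊕ 1)) gives -4.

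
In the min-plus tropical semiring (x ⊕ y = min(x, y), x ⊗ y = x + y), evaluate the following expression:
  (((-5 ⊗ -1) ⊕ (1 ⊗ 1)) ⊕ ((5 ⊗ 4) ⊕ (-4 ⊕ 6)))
(((-5 ⊗ -1) ⊕ (1 ⊗ 1)) ⊕ ((5 ⊗ 4) ⊕ (-4 ⊕ 6))) = -6

Expand innermost to outermost. Recall ⊕ takes the minimum of its arguments and ⊗ takes their sum. Working out the expression (((-5 ⊗ -1) ⊕ (1 ⊗ 1)) ⊕ ((5 ⊗ 4) ⊕ (-4 ⊕ 6))) gives -6.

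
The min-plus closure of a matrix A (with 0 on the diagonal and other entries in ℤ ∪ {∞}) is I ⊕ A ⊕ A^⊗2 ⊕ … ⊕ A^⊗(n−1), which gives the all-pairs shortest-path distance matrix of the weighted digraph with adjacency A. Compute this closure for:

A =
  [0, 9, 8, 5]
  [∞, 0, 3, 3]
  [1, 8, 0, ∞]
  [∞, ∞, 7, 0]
Closure =
  [0, 9, 8, 5]
  [4, 0, 3, 3]
  [1, 8, 0, 6]
  [8, 15, 7, 0]

This is the Floyd-Warshall all-pairs shortest-path computation. For each intermediate vertex k = 0, 1, …, 3, update dist[i][j] ← min(dist[i][j], dist[i][k] + dist[k][j]). The final matrix gives, for each (i, j), the minimum total weight of any directed path from i to j (possibly empty when i = j).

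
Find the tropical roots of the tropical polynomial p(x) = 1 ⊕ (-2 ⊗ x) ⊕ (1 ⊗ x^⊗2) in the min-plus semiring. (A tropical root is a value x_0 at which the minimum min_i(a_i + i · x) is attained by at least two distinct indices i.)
Roots: {-3, 3}

Each tropical root is a break point of the lower envelope of the lines y = a_i + i · x (there are 3 lines, with slopes 0, 1, ..., 2). Only the lines that attain the minimum somewhere contribute to roots; other lines are dominated. Here the surviving (envelope) indices are i = 2, i = 1, i = 0.
Intersections between consecutive envelope lines give the roots: for adjacent envelope indices i < j the intersection is x = (a_i − a_j) / (j − i). Reading off the sorted break points: {-3, 3}.
Verification: at each break x_0, at least two indices attain the minimum of min_i(a_i + i · x_0).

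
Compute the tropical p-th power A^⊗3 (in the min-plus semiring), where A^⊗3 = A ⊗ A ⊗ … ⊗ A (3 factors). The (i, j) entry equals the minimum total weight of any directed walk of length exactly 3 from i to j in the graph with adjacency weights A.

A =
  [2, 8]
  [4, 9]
A^⊗3 =
  [6, 12]
  [8, 14]

Each entry (A^⊗3)_ij equals the minimum over all length-3 walks i = v_0 → v_1 → … → v_3 = j of Σ_t A[v_t][v_{t+1}]. For example, for (i, j) = (0, 1) we minimise over 4 possible intermediate vertex sequences; the minimum is 12, attained along the walk 0 → 0 → 0 → 1.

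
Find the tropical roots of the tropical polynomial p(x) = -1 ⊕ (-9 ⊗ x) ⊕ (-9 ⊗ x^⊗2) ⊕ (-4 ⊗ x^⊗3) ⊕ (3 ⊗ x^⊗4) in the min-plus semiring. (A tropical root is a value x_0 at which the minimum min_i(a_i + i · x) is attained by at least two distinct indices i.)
Roots: {-7, -5, 0, 8}

Each tropical root is a break point of the lower envelope of the lines y = a_i + i · x (there are 5 lines, with slopes 0, 1, ..., 4). Only the lines that attain the minimum somewhere contribute to roots; other lines are dominated. Here the surviving (envelope) indices are i = 4, i = 3, i = 2, i = 1, i = 0.
Intersections between consecutive envelope lines give the roots: for adjacent envelope indices i < j the intersection is x = (a_i − a_j) / (j − i). Reading off the sorted break points: {-7, -5, 0, 8}.
Verification: at each break x_0, at least two indices attain the minimum of min_i(a_i + i · x_0).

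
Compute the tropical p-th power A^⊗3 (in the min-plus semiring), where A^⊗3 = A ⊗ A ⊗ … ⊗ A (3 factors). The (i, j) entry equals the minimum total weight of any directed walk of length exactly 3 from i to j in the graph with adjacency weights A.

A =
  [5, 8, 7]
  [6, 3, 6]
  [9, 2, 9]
A^⊗3 =
  [15, 12, 15]
  [12, 9, 12]
  [11, 8, 11]

Each entry (A^⊗3)_ij equals the minimum over all length-3 walks i = v_0 → v_1 → … → v_3 = j of Σ_t A[v_t][v_{t+1}]. For example, for (i, j) = (0, 2) we minimise over 9 possible intermediate vertex sequences; the minimum is 15, attained along the walk 0 → 2 → 1 → 2.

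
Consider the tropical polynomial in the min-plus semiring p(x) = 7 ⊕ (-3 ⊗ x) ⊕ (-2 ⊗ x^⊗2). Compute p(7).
p(7) = 4

A tropical monomial a ⊗ x^⊗i evaluates to a + i · x. Evaluating each term at x = 7:
  Term 0 contributes 7 + 0 · 7 = 7
  Term 1 contributes -3 + 1 · 7 = 4
  Term 2 contributes -2 + 2 · 7 = 12
p(7) = ⊕ of these = min[7, 4, 12] = 4.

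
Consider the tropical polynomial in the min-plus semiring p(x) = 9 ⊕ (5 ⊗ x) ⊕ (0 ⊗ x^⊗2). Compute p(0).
p(0) = 0

A tropical monomial a ⊗ x^⊗i evaluates to a + i · x. Evaluating each term at x = 0:
  Term 0 contributes 9 + 0 · 0 = 9
  Term 1 contributes 5 + 1 · 0 = 5
  Term 2 contributes 0 + 2 · 0 = 0
p(0) = ⊕ of these = min[9, 5, 0] = 0.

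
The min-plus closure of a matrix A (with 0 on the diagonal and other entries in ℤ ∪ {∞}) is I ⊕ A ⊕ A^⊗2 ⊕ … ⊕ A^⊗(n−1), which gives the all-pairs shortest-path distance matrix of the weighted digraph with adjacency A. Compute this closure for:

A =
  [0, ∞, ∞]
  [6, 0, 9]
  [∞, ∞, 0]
Closure =
  [0, ∞, ∞]
  [6, 0, 9]
  [∞, ∞, 0]

This is the Floyd-Warshall all-pairs shortest-path computation. For each intermediate vertex k = 0, 1, …, 2, update dist[i][j] ← min(dist[i][j], dist[i][k] + dist[k][j]). The final matrix gives, for each (i, j), the minimum total weight of any directed path from i to j (possibly empty when i = j).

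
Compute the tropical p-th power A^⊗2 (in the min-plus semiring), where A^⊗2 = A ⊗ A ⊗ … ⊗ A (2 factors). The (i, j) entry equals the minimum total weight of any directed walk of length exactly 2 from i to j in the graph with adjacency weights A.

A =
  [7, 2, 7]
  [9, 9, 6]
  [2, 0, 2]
A^⊗2 =
  [9, 7, 8]
  [8, 6, 8]
  [4, 2, 4]

Each entry (A^⊗2)_ij equals the minimum over all length-2 walks i = v_0 → v_1 → … → v_2 = j of Σ_t A[v_t][v_{t+1}]. For example, for (i, j) = (0, 2) we minimise over 3 possible intermediate vertex sequences; the minimum is 8, attained along the walk 0 → 1 → 2.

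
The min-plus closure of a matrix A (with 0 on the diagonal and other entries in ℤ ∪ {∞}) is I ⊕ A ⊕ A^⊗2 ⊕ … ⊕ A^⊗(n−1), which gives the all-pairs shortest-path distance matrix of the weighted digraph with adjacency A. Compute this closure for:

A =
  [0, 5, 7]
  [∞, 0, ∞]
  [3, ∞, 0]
Closure =
  [0, 5, 7]
  [∞, 0, ∞]
  [3, 8, 0]

This is the Floyd-Warshall all-pairs shortest-path computation. For each intermediate vertex k = 0, 1, …, 2, update dist[i][j] ← min(dist[i][j], dist[i][k] + dist[k][j]). The final matrix gives, for each (i, j), the minimum total weight of any directed path from i to j (possibly empty when i = j).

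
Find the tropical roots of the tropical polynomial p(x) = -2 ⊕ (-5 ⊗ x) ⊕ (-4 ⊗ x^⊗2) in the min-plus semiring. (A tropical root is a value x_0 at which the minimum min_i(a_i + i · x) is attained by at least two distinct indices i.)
Roots: {-1, 3}

Each tropical root is a break point of the lower envelope of the lines y = a_i + i · x (there are 3 lines, with slopes 0, 1, ..., 2). Only the lines that attain the minimum somewhere contribute to roots; other lines are dominated. Here the surviving (envelope) indices are i = 2, i = 1, i = 0.
Intersections between consecutive envelope lines give the roots: for adjacent envelope indices i < j the intersection is x = (a_i − a_j) / (j − i). Reading off the sorted break points: {-1, 3}.
Verification: at each break x_0, at least two indices attain the minimum of min_i(a_i + i · x_0).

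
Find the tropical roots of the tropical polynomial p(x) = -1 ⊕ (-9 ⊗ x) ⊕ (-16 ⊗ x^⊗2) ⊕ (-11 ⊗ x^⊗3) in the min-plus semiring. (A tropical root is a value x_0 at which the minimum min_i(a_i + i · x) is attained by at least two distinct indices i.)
Roots: {-5, 7, 8}

Each tropical root is a break point of the lower envelope of the lines y = a_i + i · x (there are 4 lines, with slopes 0, 1, ..., 3). Only the lines that attain the minimum somewhere contribute to roots; other lines are dominated. Here the surviving (envelope) indices are i = 3, i = 2, i = 1, i = 0.
Intersections between consecutive envelope lines give the roots: for adjacent envelope indices i < j the intersection is x = (a_i − a_j) / (j − i). Reading off the sorted break points: {-5, 7, 8}.
Verification: at each break x_0, at least two indices attain the minimum of min_i(a_i + i · x_0).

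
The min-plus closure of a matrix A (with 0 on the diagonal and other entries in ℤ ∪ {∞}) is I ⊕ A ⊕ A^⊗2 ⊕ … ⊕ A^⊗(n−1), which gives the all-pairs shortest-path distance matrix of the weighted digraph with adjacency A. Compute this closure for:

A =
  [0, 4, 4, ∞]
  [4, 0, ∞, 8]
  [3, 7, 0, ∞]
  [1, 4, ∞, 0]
Closure =
  [0, 4, 4, 12]
  [4, 0, 8, 8]
  [3, 7, 0, 15]
  [1, 4, 5, 0]

This is the Floyd-Warshall all-pairs shortest-path computation. For each intermediate vertex k = 0, 1, …, 3, update dist[i][j] ← min(dist[i][j], dist[i][k] + dist[k][j]). The final matrix gives, for each (i, j), the minimum total weight of any directed path from i to j (possibly empty when i = j).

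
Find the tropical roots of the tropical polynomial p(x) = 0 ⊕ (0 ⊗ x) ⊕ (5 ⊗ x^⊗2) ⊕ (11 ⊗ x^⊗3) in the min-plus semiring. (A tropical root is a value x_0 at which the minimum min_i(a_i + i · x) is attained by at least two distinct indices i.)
Roots: {-6, -5, 0}

Each tropical root is a break point of the lower envelope of the lines y = a_i + i · x (there are 4 lines, with slopes 0, 1, ..., 3). Only the lines that attain the minimum somewhere contribute to roots; other lines are dominated. Here the surviving (envelope) indices are i = 3, i = 2, i = 1, i = 0.
Intersections between consecutive envelope lines give the roots: for adjacent envelope indices i < j the intersection is x = (a_i − a_j) / (j − i). Reading off the sorted break points: {-6, -5, 0}.
Verification: at each break x_0, at least two indices attain the minimum of min_i(a_i + i · x_0).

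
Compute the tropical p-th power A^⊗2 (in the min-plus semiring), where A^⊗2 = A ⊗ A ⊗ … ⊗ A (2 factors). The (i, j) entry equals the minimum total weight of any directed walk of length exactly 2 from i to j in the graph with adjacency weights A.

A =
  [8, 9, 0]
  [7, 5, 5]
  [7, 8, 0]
A^⊗2 =
  [7, 8, 0]
  [12, 10, 5]
  [7, 8, 0]

Each entry (A^⊗2)_ij equals the minimum over all length-2 walks i = v_0 → v_1 → … → v_2 = j of Σ_t A[v_t][v_{t+1}]. For example, for (i, j) = (0, 2) we minimise over 3 possible intermediate vertex sequences; the minimum is 0, attained along the walk 0 → 2 → 2.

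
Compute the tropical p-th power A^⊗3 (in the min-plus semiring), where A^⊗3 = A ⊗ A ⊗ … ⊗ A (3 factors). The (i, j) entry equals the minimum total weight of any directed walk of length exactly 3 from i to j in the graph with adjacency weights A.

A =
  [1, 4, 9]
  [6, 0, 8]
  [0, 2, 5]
A^⊗3 =
  [3, 4, 11]
  [6, 0, 8]
  [2, 2, 10]

Each entry (A^⊗3)_ij equals the minimum over all length-3 walks i = v_0 → v_1 → … → v_3 = j of Σ_t A[v_t][v_{t+1}]. For example, for (i, j) = (0, 2) we minimise over 9 possible intermediate vertex sequences; the minimum is 11, attained along the walk 0 → 0 → 0 → 2.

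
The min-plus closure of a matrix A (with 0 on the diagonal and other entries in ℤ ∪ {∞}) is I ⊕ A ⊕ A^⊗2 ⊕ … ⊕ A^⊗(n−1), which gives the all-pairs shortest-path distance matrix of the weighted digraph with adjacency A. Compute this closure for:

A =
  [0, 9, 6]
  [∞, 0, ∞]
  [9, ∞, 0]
Closure =
  [0, 9, 6]
  [∞, 0, ∞]
  [9, 18, 0]

This is the Floyd-Warshall all-pairs shortest-path computation. For each intermediate vertex k = 0, 1, …, 2, update dist[i][j] ← min(dist[i][j], dist[i][k] + dist[k][j]). The final matrix gives, for each (i, j), the minimum total weight of any directed path from i to j (possibly empty when i = j).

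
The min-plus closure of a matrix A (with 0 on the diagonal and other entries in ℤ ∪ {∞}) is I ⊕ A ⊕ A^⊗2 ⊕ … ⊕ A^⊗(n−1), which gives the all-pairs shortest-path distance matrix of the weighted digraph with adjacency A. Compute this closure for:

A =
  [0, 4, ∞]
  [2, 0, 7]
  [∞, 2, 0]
Closure =
  [0, 4, 11]
  [2, 0, 7]
  [4, 2, 0]

This is the Floyd-Warshall all-pairs shortest-path computation. For each intermediate vertex k = 0, 1, …, 2, update dist[i][j] ← min(dist[i][j], dist[i][k] + dist[k][j]). The final matrix gives, for each (i, j), the minimum total weight of any directed path from i to j (possibly empty when i = j).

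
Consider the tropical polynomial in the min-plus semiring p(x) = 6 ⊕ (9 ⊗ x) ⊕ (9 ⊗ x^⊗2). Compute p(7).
p(7) = 6

A tropical monomial a ⊗ x^⊗i evaluates to a + i · x. Evaluating each term at x = 7:
  Term 0 contributes 6 + 0 · 7 = 6
  Term 1 contributes 9 + 1 · 7 = 16
  Term 2 contributes 9 + 2 · 7 = 23
p(7) = ⊕ of these = min[6, 16, 23] = 6.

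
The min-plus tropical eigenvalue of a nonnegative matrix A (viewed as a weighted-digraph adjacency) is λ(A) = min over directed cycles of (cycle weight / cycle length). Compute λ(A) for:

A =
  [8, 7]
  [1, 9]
λ(A) = 4

Enumerate directed cycles and compute their means (weight / length). Sample:
  cycle 0 → 0: weight = 8, length = 1, mean = 8/1 ≈ 8.000
  cycle 1 → 1: weight = 9, length = 1, mean = 9/1 ≈ 9.000
  cycle 0 → 1 → 0: weight = 8, length = 2, mean = 8/2 ≈ 4.000
  cycle 1 → 0 → 1: weight = 8, length = 2, mean = 8/2 ≈ 4.000
Minimum mean = 4.000, attained e.g. along the cycle 0 → 1 → 0 with weight 8 and length 2. So λ(A) = 8/2 = 4.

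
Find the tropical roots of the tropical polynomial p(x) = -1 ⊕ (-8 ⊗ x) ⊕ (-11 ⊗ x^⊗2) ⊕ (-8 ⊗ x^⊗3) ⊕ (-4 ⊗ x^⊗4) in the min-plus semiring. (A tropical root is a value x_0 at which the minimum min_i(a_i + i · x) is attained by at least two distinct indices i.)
Roots: {-4, -3, 3, 7}

Each tropical root is a break point of the lower envelope of the lines y = a_i + i · x (there are 5 lines, with slopes 0, 1, ..., 4). Only the lines that attain the minimum somewhere contribute to roots; other lines are dominated. Here the surviving (envelope) indices are i = 4, i = 3, i = 2, i = 1, i = 0.
Intersections between consecutive envelope lines give the roots: for adjacent envelope indices i < j the intersection is x = (a_i − a_j) / (j − i). Reading off the sorted break points: {-4, -3, 3, 7}.
Verification: at each break x_0, at least two indices attain the minimum of min_i(a_i + i · x_0).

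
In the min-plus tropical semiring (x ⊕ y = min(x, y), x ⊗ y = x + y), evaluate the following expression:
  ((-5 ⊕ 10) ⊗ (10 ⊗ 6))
((-5 ⊕ 10) ⊗ (10 ⊗ 6)) = 11

Expand innermost to outermost. Recall ⊕ takes the minimum of its arguments and ⊗ takes their sum. Working out the expression ((-5 ⊕ 10) ⊗ (10 ⊗ 6)) gives 11.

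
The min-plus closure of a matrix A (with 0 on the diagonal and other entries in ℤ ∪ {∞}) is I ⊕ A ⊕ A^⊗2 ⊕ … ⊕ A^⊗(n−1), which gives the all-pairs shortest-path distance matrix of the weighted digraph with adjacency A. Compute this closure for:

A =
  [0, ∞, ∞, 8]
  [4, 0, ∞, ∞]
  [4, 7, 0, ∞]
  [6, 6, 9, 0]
Closure =
  [0, 14, 17, 8]
  [4, 0, 21, 12]
  [4, 7, 0, 12]
  [6, 6, 9, 0]

This is the Floyd-Warshall all-pairs shortest-path computation. For each intermediate vertex k = 0, 1, …, 3, update dist[i][j] ← min(dist[i][j], dist[i][k] + dist[k][j]). The final matrix gives, for each (i, j), the minimum total weight of any directed path from i to j (possibly empty when i = j).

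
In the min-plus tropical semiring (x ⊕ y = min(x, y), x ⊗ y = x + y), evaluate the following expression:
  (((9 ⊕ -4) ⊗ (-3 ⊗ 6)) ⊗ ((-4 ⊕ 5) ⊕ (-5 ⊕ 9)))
(((9 ⊕ -4) ⊗ (-3 ⊗ 6)) ⊗ ((-4 ⊕ 5) ⊕ (-5 ⊕ 9))) = -6

Expand innermost to outermost. Recall ⊕ takes the minimum of its arguments and ⊗ takes their sum. Working out the expression (((9 ⊕ -4) ⊗ (-3 ⊗ 6)) ⊗ ((-4 ⊕ 5) ⊕ (-5 ⊕ 9))) gives -6.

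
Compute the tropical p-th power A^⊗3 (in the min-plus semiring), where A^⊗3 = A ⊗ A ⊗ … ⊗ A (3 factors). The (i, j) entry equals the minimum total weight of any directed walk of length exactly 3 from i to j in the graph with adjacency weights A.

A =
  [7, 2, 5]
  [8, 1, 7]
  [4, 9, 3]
A^⊗3 =
  [11, 4, 10]
  [10, 3, 9]
  [10, 7, 9]

Each entry (A^⊗3)_ij equals the minimum over all length-3 walks i = v_0 → v_1 → … → v_3 = j of Σ_t A[v_t][v_{t+1}]. For example, for (i, j) = (0, 2) we minimise over 9 possible intermediate vertex sequences; the minimum is 10, attained along the walk 0 → 1 → 1 → 2.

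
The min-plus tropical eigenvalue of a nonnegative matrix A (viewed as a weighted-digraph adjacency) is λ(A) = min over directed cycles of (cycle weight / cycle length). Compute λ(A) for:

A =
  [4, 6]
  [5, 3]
λ(A) = 3

Enumerate directed cycles and compute their means (weight / length). Sample:
  cycle 0 → 0: weight = 4, length = 1, mean = 4/1 ≈ 4.000
  cycle 1 → 1: weight = 3, length = 1, mean = 3/1 ≈ 3.000
  cycle 0 → 1 → 0: weight = 11, length = 2, mean = 11/2 ≈ 5.500
  cycle 1 → 0 → 1: weight = 11, length = 2, mean = 11/2 ≈ 5.500
Minimum mean = 3.000, attained e.g. along the cycle 1 → 1 with weight 3 and length 1. So λ(A) = 3/1 = 3.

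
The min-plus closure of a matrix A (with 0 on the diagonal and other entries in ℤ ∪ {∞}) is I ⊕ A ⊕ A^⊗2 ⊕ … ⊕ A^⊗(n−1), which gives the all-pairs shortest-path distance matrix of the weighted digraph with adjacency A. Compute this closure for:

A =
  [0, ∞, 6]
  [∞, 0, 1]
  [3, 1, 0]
Closure =
  [0, 7, 6]
  [4, 0, 1]
  [3, 1, 0]

This is the Floyd-Warshall all-pairs shortest-path computation. For each intermediate vertex k = 0, 1, …, 2, update dist[i][j] ← min(dist[i][j], dist[i][k] + dist[k][j]). The final matrix gives, for each (i, j), the minimum total weight of any directed path from i to j (possibly empty when i = j).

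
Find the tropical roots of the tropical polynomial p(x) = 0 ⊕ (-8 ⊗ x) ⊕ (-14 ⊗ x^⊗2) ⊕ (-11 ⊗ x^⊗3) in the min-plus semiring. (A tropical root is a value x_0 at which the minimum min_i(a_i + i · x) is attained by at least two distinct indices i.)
Roots: {-3, 6, 8}

Each tropical root is a break point of the lower envelope of the lines y = a_i + i · x (there are 4 lines, with slopes 0, 1, ..., 3). Only the lines that attain the minimum somewhere contribute to roots; other lines are dominated. Here the surviving (envelope) indices are i = 3, i = 2, i = 1, i = 0.
Intersections between consecutive envelope lines give the roots: for adjacent envelope indices i < j the intersection is x = (a_i − a_j) / (j − i). Reading off the sorted break points: {-3, 6, 8}.
Verification: at each break x_0, at least two indices attain the minimum of min_i(a_i + i · x_0).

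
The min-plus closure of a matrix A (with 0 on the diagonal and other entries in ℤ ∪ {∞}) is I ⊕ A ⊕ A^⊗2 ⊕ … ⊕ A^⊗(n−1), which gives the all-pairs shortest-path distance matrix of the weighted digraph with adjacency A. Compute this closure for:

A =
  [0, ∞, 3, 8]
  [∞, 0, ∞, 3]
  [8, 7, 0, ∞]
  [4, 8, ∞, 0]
Closure =
  [0, 10, 3, 8]
  [7, 0, 10, 3]
  [8, 7, 0, 10]
  [4, 8, 7, 0]

This is the Floyd-Warshall all-pairs shortest-path computation. For each intermediate vertex k = 0, 1, …, 3, update dist[i][j] ← min(dist[i][j], dist[i][k] + dist[k][j]). The final matrix gives, for each (i, j), the minimum total weight of any directed path from i to j (possibly empty when i = j).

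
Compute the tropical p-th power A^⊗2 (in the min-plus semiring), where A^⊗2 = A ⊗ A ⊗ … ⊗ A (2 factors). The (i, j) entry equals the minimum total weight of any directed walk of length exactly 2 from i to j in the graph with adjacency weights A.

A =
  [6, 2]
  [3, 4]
A^⊗2 =
  [5, 6]
  [7, 5]

Each entry (A^⊗2)_ij equals the minimum over all length-2 walks i = v_0 → v_1 → … → v_2 = j of Σ_t A[v_t][v_{t+1}]. For example, for (i, j) = (0, 1) we minimise over 2 possible intermediate vertex sequences; the minimum is 6, attained along the walk 0 → 1 → 1.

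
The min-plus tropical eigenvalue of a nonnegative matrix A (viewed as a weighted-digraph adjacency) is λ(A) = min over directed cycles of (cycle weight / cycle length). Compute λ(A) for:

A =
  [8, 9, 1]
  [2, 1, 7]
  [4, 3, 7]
λ(A) = 1

Enumerate directed cycles and compute their means (weight / length). Sample:
  cycle 0 → 0: weight = 8, length = 1, mean = 8/1 ≈ 8.000
  cycle 1 → 1: weight = 1, length = 1, mean = 1/1 ≈ 1.000
  cycle 2 → 2: weight = 7, length = 1, mean = 7/1 ≈ 7.000
  cycle 0 → 1 → 0: weight = 11, length = 2, mean = 11/2 ≈ 5.500
  cycle 0 → 2 → 0: weight = 5, length = 2, mean = 5/2 ≈ 2.500
  cycle 1 → 0 → 1: weight = 11, length = 2, mean = 11/2 ≈ 5.500
Minimum mean = 1.000, attained e.g. along the cycle 1 → 1 with weight 1 and length 1. So λ(A) = 1/1 = 1.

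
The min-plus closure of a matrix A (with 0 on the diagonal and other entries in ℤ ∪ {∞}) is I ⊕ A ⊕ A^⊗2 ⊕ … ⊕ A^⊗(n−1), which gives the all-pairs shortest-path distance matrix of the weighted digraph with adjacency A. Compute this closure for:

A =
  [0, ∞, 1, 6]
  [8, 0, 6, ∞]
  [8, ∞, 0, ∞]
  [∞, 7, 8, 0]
Closure =
  [0, 13, 1, 6]
  [8, 0, 6, 14]
  [8, 21, 0, 14]
  [15, 7, 8, 0]

This is the Floyd-Warshall all-pairs shortest-path computation. For each intermediate vertex k = 0, 1, …, 3, update dist[i][j] ← min(dist[i][j], dist[i][k] + dist[k][j]). The final matrix gives, for each (i, j), the minimum total weight of any directed path from i to j (possibly empty when i = j).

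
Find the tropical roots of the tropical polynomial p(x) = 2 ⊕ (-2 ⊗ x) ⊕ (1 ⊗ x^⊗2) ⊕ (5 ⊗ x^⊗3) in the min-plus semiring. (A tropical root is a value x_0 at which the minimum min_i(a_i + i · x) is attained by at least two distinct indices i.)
Roots: {-4, -3, 4}

Each tropical root is a break point of the lower envelope of the lines y = a_i + i · x (there are 4 lines, with slopes 0, 1, ..., 3). Only the lines that attain the minimum somewhere contribute to roots; other lines are dominated. Here the surviving (envelope) indices are i = 3, i = 2, i = 1, i = 0.
Intersections between consecutive envelope lines give the roots: for adjacent envelope indices i < j the intersection is x = (a_i − a_j) / (j − i). Reading off the sorted break points: {-4, -3, 4}.
Verification: at each break x_0, at least two indices attain the minimum of min_i(a_i + i · x_0).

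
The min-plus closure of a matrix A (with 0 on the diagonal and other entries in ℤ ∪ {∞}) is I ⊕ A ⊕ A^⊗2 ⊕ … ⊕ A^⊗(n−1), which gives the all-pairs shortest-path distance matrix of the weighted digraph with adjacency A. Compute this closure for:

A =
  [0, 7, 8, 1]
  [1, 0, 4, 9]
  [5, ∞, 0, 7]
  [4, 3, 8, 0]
Closure =
  [0, 4, 8, 1]
  [1, 0, 4, 2]
  [5, 9, 0, 6]
  [4, 3, 7, 0]

This is the Floyd-Warshall all-pairs shortest-path computation. For each intermediate vertex k = 0, 1, …, 3, update dist[i][j] ← min(dist[i][j], dist[i][k] + dist[k][j]). The final matrix gives, for each (i, j), the minimum total weight of any directed path from i to j (possibly empty when i = j).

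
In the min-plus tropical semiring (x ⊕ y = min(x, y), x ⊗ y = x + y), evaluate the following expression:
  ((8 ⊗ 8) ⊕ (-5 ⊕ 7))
((8 ⊗ 8) ⊕ (-5 ⊕ 7)) = -5

Expand innermost to outermost. Recall ⊕ takes the minimum of its arguments and ⊗ takes their sum. Working out the expression ((8 ⊗ 8) ⊕ (-5 ⊕ 7)) gives -5.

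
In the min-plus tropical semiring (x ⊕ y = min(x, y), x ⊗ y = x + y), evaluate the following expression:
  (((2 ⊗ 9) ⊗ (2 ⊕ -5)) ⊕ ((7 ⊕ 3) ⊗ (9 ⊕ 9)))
(((2 ⊗ 9) ⊗ (2 ⊕ -5)) ⊕ ((7 ⊕ 3) ⊗ (9 ⊕ 9))) = 6

Expand innermost to outermost. Recall ⊕ takes the minimum of its arguments and ⊗ takes their sum. Working out the expression (((2 ⊗ 9) ⊗ (2 ⊕ -5)) ⊕ ((7 ⊕ 3) ⊗ (9 ⊕ 9))) gives 6.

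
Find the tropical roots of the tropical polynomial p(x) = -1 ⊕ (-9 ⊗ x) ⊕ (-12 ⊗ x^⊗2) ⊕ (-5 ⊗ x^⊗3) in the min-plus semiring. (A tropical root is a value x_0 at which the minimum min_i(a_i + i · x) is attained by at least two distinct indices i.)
Roots: {-7, 3, 8}

Each tropical root is a break point of the lower envelope of the lines y = a_i + i · x (there are 4 lines, with slopes 0, 1, ..., 3). Only the lines that attain the minimum somewhere contribute to roots; other lines are dominated. Here the surviving (envelope) indices are i = 3, i = 2, i = 1, i = 0.
Intersections between consecutive envelope lines give the roots: for adjacent envelope indices i < j the intersection is x = (a_i − a_j) / (j − i). Reading off the sorted break points: {-7, 3, 8}.
Verification: at each break x_0, at least two indices attain the minimum of min_i(a_i + i · x_0).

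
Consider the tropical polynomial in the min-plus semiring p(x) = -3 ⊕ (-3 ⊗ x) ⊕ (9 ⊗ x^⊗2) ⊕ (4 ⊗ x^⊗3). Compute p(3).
p(3) = -3

A tropical monomial a ⊗ x^⊗i evaluates to a + i · x. Evaluating each term at x = 3:
  Term 0 contributes -3 + 0 · 3 = -3
  Term 1 contributes -3 + 1 · 3 = 0
  Term 2 contributes 9 + 2 · 3 = 15
  Term 3 contributes 4 + 3 · 3 = 13
p(3) = ⊕ of these = min[-3, 0, 15, 13] = -3.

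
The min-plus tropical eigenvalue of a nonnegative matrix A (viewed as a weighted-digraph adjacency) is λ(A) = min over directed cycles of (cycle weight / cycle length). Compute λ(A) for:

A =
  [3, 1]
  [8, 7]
λ(A) = 3

Enumerate directed cycles and compute their means (weight / length). Sample:
  cycle 0 → 0: weight = 3, length = 1, mean = 3/1 ≈ 3.000
  cycle 1 → 1: weight = 7, length = 1, mean = 7/1 ≈ 7.000
  cycle 0 → 1 → 0: weight = 9, length = 2, mean = 9/2 ≈ 4.500
  cycle 1 → 0 → 1: weight = 9, length = 2, mean = 9/2 ≈ 4.500
Minimum mean = 3.000, attained e.g. along the cycle 0 → 0 with weight 3 and length 1. So λ(A) = 3/1 = 3.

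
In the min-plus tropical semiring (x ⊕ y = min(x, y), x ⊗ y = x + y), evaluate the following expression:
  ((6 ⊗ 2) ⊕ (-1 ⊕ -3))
((6 ⊗ 2) ⊕ (-1 ⊕ -3)) = -3

Expand innermost to outermost. Recall ⊕ takes the minimum of its arguments and ⊗ takes their sum. Working out the expression ((6 ⊗ 2) ⊕ (-1 ⊕ -3)) gives -3.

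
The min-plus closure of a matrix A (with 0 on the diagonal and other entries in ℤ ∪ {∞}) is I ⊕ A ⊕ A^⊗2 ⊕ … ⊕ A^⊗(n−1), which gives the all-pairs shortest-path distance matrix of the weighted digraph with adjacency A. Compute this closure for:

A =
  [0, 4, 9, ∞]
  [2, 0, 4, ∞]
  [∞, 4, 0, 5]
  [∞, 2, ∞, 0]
Closure =
  [0, 4, 8, 13]
  [2, 0, 4, 9]
  [6, 4, 0, 5]
  [4, 2, 6, 0]

This is the Floyd-Warshall all-pairs shortest-path computation. For each intermediate vertex k = 0, 1, …, 3, update dist[i][j] ← min(dist[i][j], dist[i][k] + dist[k][j]). The final matrix gives, for each (i, j), the minimum total weight of any directed path from i to j (possibly empty when i = j).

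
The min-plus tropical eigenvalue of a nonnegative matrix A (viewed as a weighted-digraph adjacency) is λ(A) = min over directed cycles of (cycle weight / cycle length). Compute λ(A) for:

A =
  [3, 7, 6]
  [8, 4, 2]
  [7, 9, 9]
λ(A) = 3

Enumerate directed cycles and compute their means (weight / length). Sample:
  cycle 0 → 0: weight = 3, length = 1, mean = 3/1 ≈ 3.000
  cycle 1 → 1: weight = 4, length = 1, mean = 4/1 ≈ 4.000
  cycle 2 → 2: weight = 9, length = 1, mean = 9/1 ≈ 9.000
  cycle 0 → 1 → 0: weight = 15, length = 2, mean = 15/2 ≈ 7.500
  cycle 0 → 2 → 0: weight = 13, length = 2, mean = 13/2 ≈ 6.500
  cycle 1 → 0 → 1: weight = 15, length = 2, mean = 15/2 ≈ 7.500
Minimum mean = 3.000, attained e.g. along the cycle 0 → 0 with weight 3 and length 1. So λ(A) = 3/1 = 3.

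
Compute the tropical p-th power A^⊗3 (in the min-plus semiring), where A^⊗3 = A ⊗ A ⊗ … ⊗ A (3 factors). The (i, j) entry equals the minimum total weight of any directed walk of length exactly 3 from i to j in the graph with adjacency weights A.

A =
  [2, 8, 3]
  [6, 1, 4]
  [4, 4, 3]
A^⊗3 =
  [6, 8, 7]
  [8, 3, 6]
  [8, 6, 9]

Each entry (A^⊗3)_ij equals the minimum over all length-3 walks i = v_0 → v_1 → … → v_3 = j of Σ_t A[v_t][v_{t+1}]. For example, for (i, j) = (0, 2) we minimise over 9 possible intermediate vertex sequences; the minimum is 7, attained along the walk 0 → 0 → 0 → 2.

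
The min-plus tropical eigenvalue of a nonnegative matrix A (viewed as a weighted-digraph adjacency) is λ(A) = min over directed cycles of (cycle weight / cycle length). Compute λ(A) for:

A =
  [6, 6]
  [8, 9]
λ(A) = 6

Enumerate directed cycles and compute their means (weight / length). Sample:
  cycle 0 → 0: weight = 6, length = 1, mean = 6/1 ≈ 6.000
  cycle 1 → 1: weight = 9, length = 1, mean = 9/1 ≈ 9.000
  cycle 0 → 1 → 0: weight = 14, length = 2, mean = 14/2 ≈ 7.000
  cycle 1 → 0 → 1: weight = 14, length = 2, mean = 14/2 ≈ 7.000
Minimum mean = 6.000, attained e.g. along the cycle 0 → 0 with weight 6 and length 1. So λ(A) = 6/1 = 6.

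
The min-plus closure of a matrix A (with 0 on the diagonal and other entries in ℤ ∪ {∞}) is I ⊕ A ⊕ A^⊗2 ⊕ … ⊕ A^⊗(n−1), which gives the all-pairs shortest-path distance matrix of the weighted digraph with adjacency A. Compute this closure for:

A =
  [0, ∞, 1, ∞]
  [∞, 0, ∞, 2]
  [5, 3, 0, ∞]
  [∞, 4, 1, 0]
Closure =
  [0, 4, 1, 6]
  [8, 0, 3, 2]
  [5, 3, 0, 5]
  [6, 4, 1, 0]

This is the Floyd-Warshall all-pairs shortest-path computation. For each intermediate vertex k = 0, 1, …, 3, update dist[i][j] ← min(dist[i][j], dist[i][k] + dist[k][j]). The final matrix gives, for each (i, j), the minimum total weight of any directed path from i to j (possibly empty when i = j).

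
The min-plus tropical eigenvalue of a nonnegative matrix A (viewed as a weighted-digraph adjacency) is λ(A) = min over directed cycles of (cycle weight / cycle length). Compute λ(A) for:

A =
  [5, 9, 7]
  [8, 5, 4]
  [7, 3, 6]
λ(A) = 7/2

Enumerate directed cycles and compute their means (weight / length). Sample:
  cycle 0 → 0: weight = 5, length = 1, mean = 5/1 ≈ 5.000
  cycle 1 → 1: weight = 5, length = 1, mean = 5/1 ≈ 5.000
  cycle 2 → 2: weight = 6, length = 1, mean = 6/1 ≈ 6.000
  cycle 0 → 1 → 0: weight = 17, length = 2, mean = 17/2 ≈ 8.500
  cycle 0 → 2 → 0: weight = 14, length = 2, mean = 14/2 ≈ 7.000
  cycle 1 → 0 → 1: weight = 17, length = 2, mean = 17/2 ≈ 8.500
Minimum mean = 3.500, attained e.g. along the cycle 1 → 2 → 1 with weight 7 and length 2. So λ(A) = 7/2 = 7/2.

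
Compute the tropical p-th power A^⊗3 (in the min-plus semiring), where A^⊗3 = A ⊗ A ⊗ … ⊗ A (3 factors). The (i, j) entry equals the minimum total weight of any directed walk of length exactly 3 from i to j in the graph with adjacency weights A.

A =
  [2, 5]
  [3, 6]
A^⊗3 =
  [6, 9]
  [7, 10]

Each entry (A^⊗3)_ij equals the minimum over all length-3 walks i = v_0 → v_1 → … → v_3 = j of Σ_t A[v_t][v_{t+1}]. For example, for (i, j) = (0, 1) we minimise over 4 possible intermediate vertex sequences; the minimum is 9, attained along the walk 0 → 0 → 0 → 1.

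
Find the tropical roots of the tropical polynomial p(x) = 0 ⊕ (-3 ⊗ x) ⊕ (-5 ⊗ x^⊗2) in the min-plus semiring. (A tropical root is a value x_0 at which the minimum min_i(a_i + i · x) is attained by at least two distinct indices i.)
Roots: {2, 3}

Each tropical root is a break point of the lower envelope of the lines y = a_i + i · x (there are 3 lines, with slopes 0, 1, ..., 2). Only the lines that attain the minimum somewhere contribute to roots; other lines are dominated. Here the surviving (envelope) indices are i = 2, i = 1, i = 0.
Intersections between consecutive envelope lines give the roots: for adjacent envelope indices i < j the intersection is x = (a_i − a_j) / (j − i). Reading off the sorted break points: {2, 3}.
Verification: at each break x_0, at least two indices attain the minimum of min_i(a_i + i · x_0).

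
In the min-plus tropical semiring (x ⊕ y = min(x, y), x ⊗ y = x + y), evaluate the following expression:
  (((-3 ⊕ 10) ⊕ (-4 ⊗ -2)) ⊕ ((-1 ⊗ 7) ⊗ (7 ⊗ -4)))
(((-3 ⊕ 10) ⊕ (-4 ⊗ -2)) ⊕ ((-1 ⊗ 7) ⊗ (7 ⊗ -4))) = -6

Expand innermost to outermost. Recall ⊕ takes the minimum of its arguments and ⊗ takes their sum. Working out the expression (((-3 ⊕ 10) ⊕ (-4 ⊗ -2)) ⊕ ((-1 ⊗ 7) ⊗ (7 ⊗ -4))) gives -6.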